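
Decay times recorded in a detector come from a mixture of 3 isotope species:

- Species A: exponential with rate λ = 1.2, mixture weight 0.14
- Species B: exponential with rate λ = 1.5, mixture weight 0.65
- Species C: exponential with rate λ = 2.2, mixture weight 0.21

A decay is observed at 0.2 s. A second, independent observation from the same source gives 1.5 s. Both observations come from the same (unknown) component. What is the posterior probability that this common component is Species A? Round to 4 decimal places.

0.1593

Posterior ∝ prior × likelihood, so P(k | x) ∝ π_k f_k(x); normalise over all components.
Since both observations come from the same component, the likelihood for component k is f_k(x₁)·f_k(x₂).
  f_A = [0.943953] × [0.198359] = 0.187241
  f_B = [1.11123] × [0.158099] = 0.175684
  f_C = [1.41688] × [0.081143] = 0.11497
Prior × likelihood for each component:
  π_A·f_A = 0.14 × 0.187241 = 0.0262138
  π_B·f_B = 0.65 × 0.175684 = 0.114194
  π_C·f_C = 0.21 × 0.11497 = 0.0241437
Marginal: 0.0262138 + 0.114194 + 0.0241437 = 0.164552
Responsibility of Species A: 0.0262138 / 0.164552 ≈ 0.1593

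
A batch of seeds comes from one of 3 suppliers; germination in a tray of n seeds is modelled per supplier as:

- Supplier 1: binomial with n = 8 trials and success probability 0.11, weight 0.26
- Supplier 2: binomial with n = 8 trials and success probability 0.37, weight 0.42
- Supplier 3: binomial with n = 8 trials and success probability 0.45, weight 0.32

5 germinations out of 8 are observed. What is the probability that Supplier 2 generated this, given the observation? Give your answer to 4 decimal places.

0.4250

By Bayes' theorem, P(k | x) = w_k f_k(x) / Σ_j w_j f_j(x).
Binomial probabilities:
  f_1 = C(8,5)·0.11^5·0.89^3 = 56·1.61051e-05·0.704969 = 0.000635801
  f_2 = C(8,5)·0.37^5·0.63^3 = 56·0.0069344·0.250047 = 0.0970998
  f_3 = C(8,5)·0.45^5·0.55^3 = 56·0.0184528·0.166375 = 0.171925
Weight by the priors:
  w_1·f_1 = 0.26 × 0.000635801 = 0.000165308
  w_2·f_2 = 0.42 × 0.0970998 = 0.0407819
  w_3·f_3 = 0.32 × 0.171925 = 0.055016
Evidence: 0.000165308 + 0.0407819 + 0.055016 = 0.0959632
P(Supplier 2 | data) ≈ 0.4250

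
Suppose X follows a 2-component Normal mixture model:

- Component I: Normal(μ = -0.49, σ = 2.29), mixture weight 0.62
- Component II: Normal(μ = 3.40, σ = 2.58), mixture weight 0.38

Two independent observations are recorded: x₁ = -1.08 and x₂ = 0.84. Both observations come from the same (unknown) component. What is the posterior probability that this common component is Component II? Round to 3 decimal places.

0.074

The responsibility of component k is w_k f_k(x) divided by Σ_j w_j f_j(x).
Since both observations come from the same component, the likelihood for component k is f_k(x₁)·f_k(x₂).
  L_I = [0.168524] × [0.147173] = 0.0248021
  L_II = [0.0342411] × [0.0945141] = 0.00323626
Weight by the priors:
  w_I·L_I = 0.62 × 0.0248021 = 0.0153773
  w_II·L_II = 0.38 × 0.00323626 = 0.00122978
Normaliser: 0.0153773 + 0.00122978 = 0.0166071
So the posterior for Component II is 0.00122978 / 0.0166071 ≈ 0.074.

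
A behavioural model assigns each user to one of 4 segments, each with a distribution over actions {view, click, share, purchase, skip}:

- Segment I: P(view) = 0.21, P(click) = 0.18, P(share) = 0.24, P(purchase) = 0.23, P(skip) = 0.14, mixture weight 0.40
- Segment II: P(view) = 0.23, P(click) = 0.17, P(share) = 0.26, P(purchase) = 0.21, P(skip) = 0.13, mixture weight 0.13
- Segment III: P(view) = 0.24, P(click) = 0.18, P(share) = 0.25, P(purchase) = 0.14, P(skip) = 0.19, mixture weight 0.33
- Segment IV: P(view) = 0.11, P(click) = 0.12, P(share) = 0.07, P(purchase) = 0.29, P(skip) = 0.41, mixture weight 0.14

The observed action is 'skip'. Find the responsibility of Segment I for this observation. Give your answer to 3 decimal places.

0.290

By Bayes' theorem, P(k | x) = w_k f_k(x) / Σ_j w_j f_j(x).
Component likelihoods at x = 'skip':
  L_I = 0.14
  L_II = 0.13
  L_III = 0.19
  L_IV = 0.41
Weight by the priors:
  w_I·L_I = 0.40 × 0.14 = 0.056
  w_II·L_II = 0.13 × 0.13 = 0.0169
  w_III·L_III = 0.33 × 0.19 = 0.0627
  w_IV·L_IV = 0.14 × 0.41 = 0.0574
Denominator: 0.056 + 0.0169 + 0.0627 + 0.0574 = 0.193
P(Segment I | 'skip') = 0.056 / 0.193 ≈ 0.290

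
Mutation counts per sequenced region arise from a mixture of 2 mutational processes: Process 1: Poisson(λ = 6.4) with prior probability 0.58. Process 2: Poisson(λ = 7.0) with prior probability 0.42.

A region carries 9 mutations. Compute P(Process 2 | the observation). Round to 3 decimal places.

Posterior ∝ prior × likelihood, so P(k | x) ∝ w_k f_k(x); normalise over all components.
Evaluate each component's likelihood at the observed value:
  p_1 = 0.0824844
  p_2 = 0.101405
Multiply by the mixture weights:
  w_1·p_1 = 0.58 × 0.0824844 = 0.047841
  w_2·p_2 = 0.42 × 0.101405 = 0.04259
Marginal: 0.047841 + 0.04259 = 0.0904309
P(Process 2 | the observation) ≈ 0.471

0.471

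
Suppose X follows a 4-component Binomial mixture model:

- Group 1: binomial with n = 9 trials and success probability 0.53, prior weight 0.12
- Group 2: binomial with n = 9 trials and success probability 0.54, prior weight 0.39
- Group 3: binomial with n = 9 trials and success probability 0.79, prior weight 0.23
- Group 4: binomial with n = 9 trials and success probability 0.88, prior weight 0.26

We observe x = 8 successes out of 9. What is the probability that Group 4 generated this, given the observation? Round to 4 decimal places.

0.5556

Apply Bayes' rule: the posterior for each component is proportional to its prior times its likelihood at x.
Evaluate each component's likelihood at the observed value:
  f_1 = C(9,8)·0.53^8·0.47^1 = 9·0.00622597·0.47 = 0.0263358
  f_2 = C(9,8)·0.54^8·0.46^1 = 9·0.0072302·0.46 = 0.029933
  f_3 = C(9,8)·0.79^8·0.21^1 = 9·0.151711·0.21 = 0.286734
  f_4 = C(9,8)·0.88^8·0.12^1 = 9·0.359635·0.12 = 0.388405
Weight by the priors:
  π_1·f_1 = 0.12 × 0.0263358 = 0.0031603
  π_2·f_2 = 0.39 × 0.029933 = 0.0116739
  π_3·f_3 = 0.23 × 0.286734 = 0.0659487
  π_4·f_4 = 0.26 × 0.388405 = 0.100985
Normaliser: 0.0031603 + 0.0116739 + 0.0659487 + 0.100985 = 0.181768
P(Group 4 | x) = 0.100985 / 0.181768 ≈ 0.5556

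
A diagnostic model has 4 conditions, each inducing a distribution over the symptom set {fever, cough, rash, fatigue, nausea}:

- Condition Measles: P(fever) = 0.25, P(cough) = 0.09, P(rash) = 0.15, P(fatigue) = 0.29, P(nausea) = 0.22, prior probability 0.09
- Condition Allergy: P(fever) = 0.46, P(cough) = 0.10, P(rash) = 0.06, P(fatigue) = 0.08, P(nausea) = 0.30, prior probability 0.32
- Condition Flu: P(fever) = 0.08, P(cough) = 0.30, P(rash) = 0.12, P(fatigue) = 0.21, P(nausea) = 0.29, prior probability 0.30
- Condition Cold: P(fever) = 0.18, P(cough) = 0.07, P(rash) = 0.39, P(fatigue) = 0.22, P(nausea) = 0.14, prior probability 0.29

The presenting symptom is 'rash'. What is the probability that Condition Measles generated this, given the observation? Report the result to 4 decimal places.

0.0743

Apply Bayes' rule: the posterior for each component is proportional to its prior times its likelihood at x.
Categorical probabilities:
  f_Measles = P(rash | comp) = 0.15
  f_Allergy = P(rash | comp) = 0.06
  f_Flu = P(rash | comp) = 0.12
  f_Cold = P(rash | comp) = 0.39
Weight by the priors:
  π_Measles·f_Measles = 0.09 × 0.15 = 0.0135
  π_Allergy·f_Allergy = 0.32 × 0.06 = 0.0192
  π_Flu·f_Flu = 0.30 × 0.12 = 0.036
  π_Cold·f_Cold = 0.29 × 0.39 = 0.1131
Normaliser: 0.0135 + 0.0192 + 0.036 + 0.1131 = 0.1818
So the posterior for Condition Measles is 0.0135 / 0.1818 ≈ 0.0743.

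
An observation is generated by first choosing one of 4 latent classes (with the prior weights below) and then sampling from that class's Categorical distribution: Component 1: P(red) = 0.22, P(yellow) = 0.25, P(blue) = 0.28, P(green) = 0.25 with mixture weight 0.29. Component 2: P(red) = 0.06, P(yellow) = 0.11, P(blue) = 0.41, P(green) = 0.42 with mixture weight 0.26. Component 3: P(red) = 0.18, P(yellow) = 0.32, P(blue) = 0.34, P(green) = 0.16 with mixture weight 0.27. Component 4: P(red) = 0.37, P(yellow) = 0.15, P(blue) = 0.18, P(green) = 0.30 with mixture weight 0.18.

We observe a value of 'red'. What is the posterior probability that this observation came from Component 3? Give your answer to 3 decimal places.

0.250

The responsibility of component k is π_k f_k(x) divided by Σ_j π_j f_j(x).
Categorical probabilities:
  L_1 = P(red | comp) = 0.22
  L_2 = P(red | comp) = 0.06
  L_3 = P(red | comp) = 0.18
  L_4 = P(red | comp) = 0.37
Weight by the priors:
  π_1·L_1 = 0.29 × 0.22 = 0.0638
  π_2·L_2 = 0.26 × 0.06 = 0.0156
  π_3·L_3 = 0.27 × 0.18 = 0.0486
  π_4·L_4 = 0.18 × 0.37 = 0.0666
Normaliser: 0.0638 + 0.0156 + 0.0486 + 0.0666 = 0.1946
P(Component 3 | x) ≈ 0.250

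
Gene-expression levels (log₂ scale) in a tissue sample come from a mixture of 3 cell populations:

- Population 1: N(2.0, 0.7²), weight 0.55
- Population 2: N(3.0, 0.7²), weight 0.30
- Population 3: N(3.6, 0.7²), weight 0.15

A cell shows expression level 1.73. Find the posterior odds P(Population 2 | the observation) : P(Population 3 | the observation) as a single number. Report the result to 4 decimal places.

Since P(k|x) ∝ w_k f_k(x), the posterior odds are w_i f_i(x) / (w_j f_j(x)).
Component likelihoods at x = 1.73:
  f_1 = (1/(0.7·√(2π)))·exp(−(1.73−2.0)²/(2·0.7²)) = 0.569918·exp(-0.07439) = 0.529061
  f_2 = (1/(0.7·√(2π)))·exp(−(1.73−3.0)²/(2·0.7²)) = 0.569918·exp(-1.64582) = 0.109911
  f_3 = (1/(0.7·√(2π)))·exp(−(1.73−3.6)²/(2·0.7²)) = 0.569918·exp(-3.56827) = 0.0160744
Odds = (0.30/0.15) × (0.109911/0.0160744) = 2 × 6.83768 ≈ 13.6754

13.6754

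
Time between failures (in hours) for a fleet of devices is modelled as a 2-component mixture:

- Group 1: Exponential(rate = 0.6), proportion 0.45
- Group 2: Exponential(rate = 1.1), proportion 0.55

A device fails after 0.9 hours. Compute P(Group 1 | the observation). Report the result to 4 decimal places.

Posterior ∝ prior × likelihood, so P(k | x) ∝ w_k f_k(x); normalise over all components.
Exponential densities:
  f_1 = 0.6·e^(−0.6·0.9) = 0.6·e^(−0.5400) = 0.349649
  f_2 = 1.1·e^(−1.1·0.9) = 1.1·e^(−0.9900) = 0.408734
Multiply by the mixture weights:
  w_1·f_1 = 0.45 × 0.349649 = 0.157342
  w_2·f_2 = 0.55 × 0.408734 = 0.224804
Evidence: 0.157342 + 0.224804 = 0.382146
P(Group 1 | the observation) = 0.157342 / 0.382146 ≈ 0.4117

0.4117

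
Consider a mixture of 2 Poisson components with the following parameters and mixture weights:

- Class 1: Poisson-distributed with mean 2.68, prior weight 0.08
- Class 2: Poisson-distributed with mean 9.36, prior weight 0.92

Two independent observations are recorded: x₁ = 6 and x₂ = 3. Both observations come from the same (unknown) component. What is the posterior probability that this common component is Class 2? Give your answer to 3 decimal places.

0.584

P(component k | x) = π_k·f_k(x) / marginal(x), where marginal(x) = Σ_j π_j·f_j(x).
Since both observations come from the same component, the likelihood for component k is f_k(x₁)·f_k(x₂).
  L_1 = [e^(−2.68)·2.68^6/6! = 0.0352831] × [0.21996] = 0.00776088
  L_2 = [e^(−9.36)·9.36^6/6! = 0.080413] × [0.0117674] = 0.000946251
Unnormalised posteriors:
  π_1·L_1 = 0.08 × 0.00776088 = 0.00062087
  π_2·L_2 = 0.92 × 0.000946251 = 0.000870551
Sum: 0.00062087 + 0.000870551 = 0.00149142
P(Class 2 | x₁, x₂) = 0.000870551 / 0.00149142 ≈ 0.584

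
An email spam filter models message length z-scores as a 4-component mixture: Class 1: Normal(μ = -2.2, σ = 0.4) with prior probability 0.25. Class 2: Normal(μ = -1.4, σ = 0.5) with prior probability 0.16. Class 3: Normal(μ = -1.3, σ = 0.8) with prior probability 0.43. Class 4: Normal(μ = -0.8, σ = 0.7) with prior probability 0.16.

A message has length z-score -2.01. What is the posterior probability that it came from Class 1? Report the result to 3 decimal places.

Posterior ∝ prior × likelihood, so P(k | x) ∝ w_k f_k(x); normalise over all components.
Component likelihoods at x = -2.01:
  f_1 = (1/(0.4·√(2π)))·exp(−(-2.01−-2.2)²/(2·0.4²)) = 0.997356·exp(-0.11281) = 0.890956
  f_2 = (1/(0.5·√(2π)))·exp(−(-2.01−-1.4)²/(2·0.5²)) = 0.797885·exp(-0.74420) = 0.379086
  f_3 = (1/(0.8·√(2π)))·exp(−(-2.01−-1.3)²/(2·0.8²)) = 0.498678·exp(-0.39383) = 0.336343
  f_4 = (1/(0.7·√(2π)))·exp(−(-2.01−-0.8)²/(2·0.7²)) = 0.569918·exp(-1.49398) = 0.127934
Multiply by the mixture weights:
  w_1·f_1 = 0.25 × 0.890956 = 0.222739
  w_2·f_2 = 0.16 × 0.379086 = 0.0606538
  w_3·f_3 = 0.43 × 0.336343 = 0.144628
  w_4·f_4 = 0.16 × 0.127934 = 0.0204694
Marginal: 0.222739 + 0.0606538 + 0.144628 + 0.0204694 = 0.44849
P(Class 1 | the observation) = 0.222739 / 0.44849 ≈ 0.497

0.497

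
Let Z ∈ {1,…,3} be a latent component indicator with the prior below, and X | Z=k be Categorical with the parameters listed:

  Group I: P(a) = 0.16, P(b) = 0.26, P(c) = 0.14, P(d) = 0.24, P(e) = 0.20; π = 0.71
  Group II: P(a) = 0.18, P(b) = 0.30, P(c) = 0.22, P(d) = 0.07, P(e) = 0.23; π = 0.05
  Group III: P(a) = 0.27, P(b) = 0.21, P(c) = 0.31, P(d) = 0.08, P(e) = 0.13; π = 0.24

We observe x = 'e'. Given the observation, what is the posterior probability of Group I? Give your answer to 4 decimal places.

0.7688

P(component k | x) = π_k·f_k(x) / marginal(x), where marginal(x) = Σ_j π_j·f_j(x).
Categorical probabilities:
  p_I = 0.2
  p_II = 0.23
  p_III = 0.13
Multiply by the mixture weights:
  π_I·p_I = 0.71 × 0.2 = 0.142
  π_II·p_II = 0.05 × 0.23 = 0.0115
  π_III·p_III = 0.24 × 0.13 = 0.0312
Sum: 0.142 + 0.0115 + 0.0312 = 0.1847
So the posterior for Group I is 0.142 / 0.1847 ≈ 0.7688.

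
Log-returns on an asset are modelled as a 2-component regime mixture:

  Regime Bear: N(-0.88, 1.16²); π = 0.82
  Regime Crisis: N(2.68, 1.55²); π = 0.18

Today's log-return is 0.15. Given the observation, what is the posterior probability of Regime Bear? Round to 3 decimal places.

0.940

The responsibility of component k is π_k f_k(x) divided by Σ_j π_j f_j(x).
Evaluate each component's likelihood at the observed value:
  L_Bear = (1/(1.16·√(2π)))·exp(−(0.15−-0.88)²/(2·1.16²)) = 0.343916·exp(-0.39421) = 0.231872
  L_Crisis = (1/(1.55·√(2π)))·exp(−(0.15−2.68)²/(2·1.55²)) = 0.257382·exp(-1.33213) = 0.0679267
Weight by the priors:
  π_Bear·L_Bear = 0.82 × 0.231872 = 0.190135
  π_Crisis·L_Crisis = 0.18 × 0.0679267 = 0.0122268
Denominator: 0.190135 + 0.0122268 = 0.202362
P(Regime Bear | 0.15) ≈ 0.940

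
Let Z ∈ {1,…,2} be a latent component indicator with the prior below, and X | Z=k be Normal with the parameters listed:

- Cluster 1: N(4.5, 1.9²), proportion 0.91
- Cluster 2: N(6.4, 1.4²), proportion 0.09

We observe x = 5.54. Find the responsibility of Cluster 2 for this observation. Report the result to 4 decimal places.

Apply Bayes' rule: the posterior for each component is proportional to its prior times its likelihood at x.
Evaluate each component's likelihood at the observed value:
  p_1 = 0.180758
  p_2 = 0.235962
Unnormalised posteriors:
  P(Z=1)·p_1 = 0.91 × 0.180758 = 0.164489
  P(Z=2)·p_2 = 0.09 × 0.235962 = 0.0212366
Sum: 0.164489 + 0.0212366 = 0.185726
P(Cluster 2 | x) ≈ 0.1143

0.1143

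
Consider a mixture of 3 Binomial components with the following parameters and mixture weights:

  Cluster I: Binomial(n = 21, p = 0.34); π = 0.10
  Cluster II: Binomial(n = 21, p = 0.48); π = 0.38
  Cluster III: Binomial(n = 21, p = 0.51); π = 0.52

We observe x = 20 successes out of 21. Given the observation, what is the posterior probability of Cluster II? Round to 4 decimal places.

Posterior ∝ prior × likelihood, so P(k | x) ∝ π_k f_k(x); normalise over all components.
Evaluate each component's likelihood at the observed value:
  L_I = C(21,20)·0.34^20·0.66^1 = 21·4.26166e-10·0.66 = 5.90665e-09
  L_II = C(21,20)·0.48^20·0.52^1 = 21·4.21526e-07·0.52 = 4.60307e-06
  L_III = C(21,20)·0.51^20·0.49^1 = 21·1.41711e-06·0.49 = 1.45821e-05
Weight by the priors:
  π_I·L_I = 0.10 × 5.90665e-09 = 5.90665e-10
  π_II·L_II = 0.38 × 4.60307e-06 = 1.74917e-06
  π_III·L_III = 0.52 × 1.45821e-05 = 7.58267e-06
Marginal: 5.90665e-10 + 1.74917e-06 + 7.58267e-06 = 9.33243e-06
P(Cluster II | 20 successes out of 21) = 1.74917e-06 / 9.33243e-06 ≈ 0.1874

0.1874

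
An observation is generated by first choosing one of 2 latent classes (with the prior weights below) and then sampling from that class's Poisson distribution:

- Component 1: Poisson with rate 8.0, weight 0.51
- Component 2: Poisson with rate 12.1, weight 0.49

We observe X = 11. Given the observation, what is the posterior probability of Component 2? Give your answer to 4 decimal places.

0.6014

The responsibility of component k is w_k f_k(x) divided by Σ_j w_j f_j(x).
Evaluate each component's likelihood at the observed value:
  L_1 = e^(−8.0)·8.0^11/11! = 0.0721902
  L_2 = e^(−12.1)·12.1^11/11! = 0.113376
Prior × likelihood for each component:
  w_1·L_1 = 0.51 × 0.0721902 = 0.036817
  w_2·L_2 = 0.49 × 0.113376 = 0.0555541
Marginal: 0.036817 + 0.0555541 = 0.0923711
Responsibility of Component 2: 0.0555541 / 0.0923711 ≈ 0.6014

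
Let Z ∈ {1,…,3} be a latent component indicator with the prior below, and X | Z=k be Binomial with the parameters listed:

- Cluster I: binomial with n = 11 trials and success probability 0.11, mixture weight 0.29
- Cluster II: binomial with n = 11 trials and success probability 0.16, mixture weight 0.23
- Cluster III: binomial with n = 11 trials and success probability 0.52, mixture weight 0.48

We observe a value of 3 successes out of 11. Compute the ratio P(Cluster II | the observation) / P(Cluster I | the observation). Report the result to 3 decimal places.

1.537

Since P(k|x) ∝ P(Z=k) f_k(x), the posterior odds are P(Z=i) f_i(x) / (P(Z=j) f_j(x)).
Component likelihoods at x = 3 successes out of 11:
  p_I = 0.0864534
  p_II = 0.167524
  p_III = 0.0653768
0.0385306 / 0.0250715 ≈ 1.537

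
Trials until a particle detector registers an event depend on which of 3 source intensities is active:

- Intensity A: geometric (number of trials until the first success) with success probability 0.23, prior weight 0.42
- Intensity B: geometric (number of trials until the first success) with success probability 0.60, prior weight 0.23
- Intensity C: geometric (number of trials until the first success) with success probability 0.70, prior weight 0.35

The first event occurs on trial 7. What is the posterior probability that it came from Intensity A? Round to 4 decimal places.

0.9644

Posterior ∝ prior × likelihood, so P(k | x) ∝ π_k f_k(x); normalise over all components.
Component likelihoods at x = 7:
  p_A = 0.0479371
  p_B = 0.0024576
  p_C = 0.0005103
Multiply by the mixture weights:
  π_A·p_A = 0.42 × 0.0479371 = 0.0201336
  π_B·p_B = 0.23 × 0.0024576 = 0.000565248
  π_C·p_C = 0.35 × 0.0005103 = 0.000178605
Denominator: 0.0201336 + 0.000565248 + 0.000178605 = 0.0208775
Responsibility of Intensity A: 0.0201336 / 0.0208775 ≈ 0.9644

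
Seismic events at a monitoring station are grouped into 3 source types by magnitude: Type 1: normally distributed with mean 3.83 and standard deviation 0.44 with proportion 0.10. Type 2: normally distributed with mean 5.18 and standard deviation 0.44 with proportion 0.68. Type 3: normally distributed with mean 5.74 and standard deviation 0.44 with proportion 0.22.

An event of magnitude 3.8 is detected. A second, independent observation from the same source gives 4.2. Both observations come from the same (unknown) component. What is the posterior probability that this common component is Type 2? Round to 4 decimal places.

0.0059

The responsibility of component k is π_k f_k(x) divided by Σ_j π_j f_j(x).
Since both observations come from the same component, the likelihood for component k is f_k(x₁)·f_k(x₂).
  p_1 = [0.904582] × [0.636658] = 0.57591
  p_2 = [0.0066287] × [0.0759007] = 0.000503123
  p_3 = [5.44624e-05] × [0.00198337] = 1.08019e-07
Multiply by the mixture weights:
  π_1·p_1 = 0.10 × 0.57591 = 0.057591
  π_2·p_2 = 0.68 × 0.000503123 = 0.000342124
  π_3·p_3 = 0.22 × 1.08019e-07 = 2.37642e-08
Evidence: 0.057591 + 0.000342124 + 2.37642e-08 = 0.0579331
So the posterior for Type 2 is 0.000342124 / 0.0579331 ≈ 0.0059.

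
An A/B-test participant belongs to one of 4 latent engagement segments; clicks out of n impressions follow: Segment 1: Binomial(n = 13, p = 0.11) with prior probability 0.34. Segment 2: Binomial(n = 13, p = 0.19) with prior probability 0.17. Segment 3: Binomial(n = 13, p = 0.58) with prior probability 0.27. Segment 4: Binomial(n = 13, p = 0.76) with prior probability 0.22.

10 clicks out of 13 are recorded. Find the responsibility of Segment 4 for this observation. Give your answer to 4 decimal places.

P(component k | x) = w_k·f_k(x) / marginal(x), where marginal(x) = Σ_j w_j·f_j(x).
Binomial probabilities:
  L_1 = C(13,10)·0.11^10·0.89^3 = 286·2.59374e-10·0.704969 = 5.22953e-08
  L_2 = C(13,10)·0.19^10·0.81^3 = 286·6.13107e-08·0.531441 = 9.31874e-06
  L_3 = C(13,10)·0.58^10·0.42^3 = 286·0.00430804·0.074088 = 0.0912838
  L_4 = C(13,10)·0.76^10·0.24^3 = 286·0.0642889·0.013824 = 0.254177
Prior × likelihood for each component:
  w_1·L_1 = 0.34 × 5.22953e-08 = 1.77804e-08
  w_2·L_2 = 0.17 × 9.31874e-06 = 1.58419e-06
  w_3·L_3 = 0.27 × 0.0912838 = 0.0246466
  w_4·L_4 = 0.22 × 0.254177 = 0.0559189
Denominator: 1.77804e-08 + 1.58419e-06 + 0.0246466 + 0.0559189 = 0.0805671
Responsibility of Segment 4: 0.0559189 / 0.0805671 ≈ 0.6941

0.6941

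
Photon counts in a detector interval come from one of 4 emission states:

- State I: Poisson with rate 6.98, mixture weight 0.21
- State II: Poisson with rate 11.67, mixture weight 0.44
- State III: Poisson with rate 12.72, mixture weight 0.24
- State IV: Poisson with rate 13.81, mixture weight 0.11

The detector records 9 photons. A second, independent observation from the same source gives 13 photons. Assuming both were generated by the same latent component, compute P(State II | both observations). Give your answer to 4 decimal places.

Posterior ∝ prior × likelihood, so P(k | x) ∝ π_k f_k(x); normalise over all components.
Since both observations come from the same component, the likelihood for component k is f_k(x₁)·f_k(x₂).
  L_I = [0.100823] × [0.0139465] = 0.00140613
  L_II = [0.0945492] × [0.102194] = 0.00966234
  L_III = [0.0718448] × [0.109604] = 0.00787447
  L_IV = [0.050626] × [0.107308] = 0.00543255
Prior × likelihood for each component:
  π_I·L_I = 0.21 × 0.00140613 = 0.000295287
  π_II·L_II = 0.44 × 0.00966234 = 0.00425143
  π_III·L_III = 0.24 × 0.00787447 = 0.00188987
  π_IV·L_IV = 0.11 × 0.00543255 = 0.000597581
Normaliser: 0.000295287 + 0.00425143 + 0.00188987 + 0.000597581 = 0.00703417
Responsibility of State II: 0.00425143 / 0.00703417 ≈ 0.6044

0.6044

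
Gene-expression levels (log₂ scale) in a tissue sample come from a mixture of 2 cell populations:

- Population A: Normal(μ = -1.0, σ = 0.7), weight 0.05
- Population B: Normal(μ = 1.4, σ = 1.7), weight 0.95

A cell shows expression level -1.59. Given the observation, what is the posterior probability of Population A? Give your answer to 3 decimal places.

0.296

Posterior ∝ prior × likelihood, so P(k | x) ∝ π_k f_k(x); normalise over all components.
Evaluate each component's likelihood at the observed value:
  L_A = 0.39953
  L_B = 0.0499718
Prior × likelihood for each component:
  π_A·L_A = 0.05 × 0.39953 = 0.0199765
  π_B·L_B = 0.95 × 0.0499718 = 0.0474732
Evidence: 0.0199765 + 0.0474732 = 0.0674497
So the posterior for Population A is 0.0199765 / 0.0674497 ≈ 0.296.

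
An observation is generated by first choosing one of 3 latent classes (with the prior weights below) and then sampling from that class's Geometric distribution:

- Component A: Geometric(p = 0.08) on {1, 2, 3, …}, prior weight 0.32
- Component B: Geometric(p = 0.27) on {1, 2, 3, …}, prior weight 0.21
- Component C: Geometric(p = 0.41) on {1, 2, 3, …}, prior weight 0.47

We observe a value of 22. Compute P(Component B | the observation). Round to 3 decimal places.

The responsibility of component k is w_k f_k(x) divided by Σ_j w_j f_j(x).
Evaluate each component's likelihood at the observed value:
  p_A = 0.08·(1−0.08)^21 = 0.08·0.173598 = 0.0138878
  p_B = 0.27·(1−0.27)^21 = 0.27·0.00134828 = 0.000364036
  p_C = 0.41·(1−0.41)^21 = 0.41·1.54132e-05 = 6.3194e-06
Weight by the priors:
  w_A·p_A = 0.32 × 0.0138878 = 0.00444411
  w_B·p_B = 0.21 × 0.000364036 = 7.64475e-05
  w_C·p_C = 0.47 × 6.3194e-06 = 2.97012e-06
Evidence: 0.00444411 + 7.64475e-05 + 2.97012e-06 = 0.00452352
Responsibility of Component B: 7.64475e-05 / 0.00452352 ≈ 0.017

0.017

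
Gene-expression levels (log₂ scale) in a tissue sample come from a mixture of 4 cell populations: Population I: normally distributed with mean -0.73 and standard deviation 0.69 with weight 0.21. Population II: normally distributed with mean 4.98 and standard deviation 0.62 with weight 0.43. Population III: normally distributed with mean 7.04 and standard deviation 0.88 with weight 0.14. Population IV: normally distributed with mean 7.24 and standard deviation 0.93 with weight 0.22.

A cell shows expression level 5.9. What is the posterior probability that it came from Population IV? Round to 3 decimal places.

The responsibility of component k is π_k f_k(x) divided by Σ_j π_j f_j(x).
Evaluate each component's likelihood at the observed value:
  p_I = (1/(0.69·√(2π)))·exp(−(5.9−-0.73)²/(2·0.69²)) = 0.578177·exp(-46.16352) = 5.17012e-21
  p_II = (1/(0.62·√(2π)))·exp(−(5.9−4.98)²/(2·0.62²)) = 0.643455·exp(-1.10094) = 0.213987
  p_III = (1/(0.88·√(2π)))·exp(−(5.9−7.04)²/(2·0.88²)) = 0.453344·exp(-0.83910) = 0.195889
  p_IV = (1/(0.93·√(2π)))·exp(−(5.9−7.24)²/(2·0.93²)) = 0.428970·exp(-1.03804) = 0.151919
Weight by the priors:
  π_I·p_I = 0.21 × 5.17012e-21 = 1.08573e-21
  π_II·p_II = 0.43 × 0.213987 = 0.0920145
  π_III·p_III = 0.14 × 0.195889 = 0.0274245
  π_IV·p_IV = 0.22 × 0.151919 = 0.0334222
Sum: 1.08573e-21 + 0.0920145 + 0.0274245 + 0.0334222 = 0.152861
P(Population IV | data) ≈ 0.219

0.219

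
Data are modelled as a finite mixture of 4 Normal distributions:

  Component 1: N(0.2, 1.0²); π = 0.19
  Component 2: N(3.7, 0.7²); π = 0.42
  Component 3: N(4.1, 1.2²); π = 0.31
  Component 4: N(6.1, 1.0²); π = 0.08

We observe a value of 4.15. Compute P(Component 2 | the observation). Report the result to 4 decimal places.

Posterior ∝ prior × likelihood, so P(k | x) ∝ π_k f_k(x); normalise over all components.
Evaluate each component's likelihood at the observed value:
  p_1 = 0.000163256
  p_2 = 0.463524
  p_3 = 0.332163
  p_4 = 0.0595947
Unnormalised posteriors:
  π_1·p_1 = 0.19 × 0.000163256 = 3.10187e-05
  π_2·p_2 = 0.42 × 0.463524 = 0.19468
  π_3·p_3 = 0.31 × 0.332163 = 0.102971
  π_4·p_4 = 0.08 × 0.0595947 = 0.00476758
Denominator: 3.10187e-05 + 0.19468 + 0.102971 + 0.00476758 = 0.30245
So the posterior for Component 2 is 0.19468 / 0.30245 ≈ 0.6437.

0.6437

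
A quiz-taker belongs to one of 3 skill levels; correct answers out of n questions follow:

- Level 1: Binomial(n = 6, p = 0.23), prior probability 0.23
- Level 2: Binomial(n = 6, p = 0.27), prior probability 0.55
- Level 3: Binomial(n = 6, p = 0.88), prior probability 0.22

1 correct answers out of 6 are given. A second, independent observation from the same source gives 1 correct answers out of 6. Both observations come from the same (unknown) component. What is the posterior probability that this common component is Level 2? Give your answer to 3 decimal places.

Apply Bayes' rule: the posterior for each component is proportional to its prior times its likelihood at x.
Since both observations come from the same component, the likelihood for component k is f_k(x₁)·f_k(x₂).
  f_1 = [0.373536] × [0.373536] = 0.139529
  f_2 = [0.335838] × [0.335838] = 0.112787
  f_3 = [0.000131383] × [0.000131383] = 1.72616e-08
Prior × likelihood for each component:
  w_1·f_1 = 0.23 × 0.139529 = 0.0320917
  w_2·f_2 = 0.55 × 0.112787 = 0.0620328
  w_3·f_3 = 0.22 × 1.72616e-08 = 3.79755e-09
Evidence: 0.0320917 + 0.0620328 + 3.79755e-09 = 0.0941245
P(Level 2 | x) = 0.0620328 / 0.0941245 ≈ 0.659

0.659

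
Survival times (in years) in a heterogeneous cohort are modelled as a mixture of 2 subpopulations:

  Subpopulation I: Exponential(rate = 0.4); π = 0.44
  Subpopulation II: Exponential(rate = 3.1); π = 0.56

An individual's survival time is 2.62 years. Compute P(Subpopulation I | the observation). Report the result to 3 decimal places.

0.992

The responsibility of component k is π_k f_k(x) divided by Σ_j π_j f_j(x).
Evaluate each component's likelihood at the observed value:
  p_I = 0.140255
  p_II = 0.000920496
Unnormalised posteriors:
  π_I·p_I = 0.44 × 0.140255 = 0.0617123
  π_II·p_II = 0.56 × 0.000920496 = 0.000515478
Sum: 0.0617123 + 0.000515478 = 0.0622278
Responsibility of Subpopulation I: 0.0617123 / 0.0622278 ≈ 0.992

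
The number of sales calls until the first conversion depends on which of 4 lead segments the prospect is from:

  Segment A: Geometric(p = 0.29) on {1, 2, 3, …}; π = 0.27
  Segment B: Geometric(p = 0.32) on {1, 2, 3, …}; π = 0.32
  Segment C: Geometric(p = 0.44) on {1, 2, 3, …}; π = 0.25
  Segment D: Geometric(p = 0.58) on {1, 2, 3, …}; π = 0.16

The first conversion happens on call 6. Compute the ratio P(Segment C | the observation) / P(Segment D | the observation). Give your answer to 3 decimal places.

Since P(k|x) ∝ π_k f_k(x), the posterior odds are π_i f_i(x) / (π_j f_j(x)).
Evaluate each component's likelihood at the observed value:
  f_A = 0.0523227
  f_B = 0.0465259
  f_C = 0.0242322
  f_D = 0.00758009
0.00605805 / 0.00121281 ≈ 4.995

4.995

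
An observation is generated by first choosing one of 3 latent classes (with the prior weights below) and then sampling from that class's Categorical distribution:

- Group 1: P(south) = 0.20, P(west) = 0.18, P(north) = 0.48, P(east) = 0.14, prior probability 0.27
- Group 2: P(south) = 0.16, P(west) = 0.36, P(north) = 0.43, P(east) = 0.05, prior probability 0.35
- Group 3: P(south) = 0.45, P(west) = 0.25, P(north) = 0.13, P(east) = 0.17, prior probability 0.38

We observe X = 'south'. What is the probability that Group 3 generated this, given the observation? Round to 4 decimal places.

0.6085

Apply Bayes' rule: the posterior for each component is proportional to its prior times its likelihood at x.
Component likelihoods at x = 'south':
  f_1 = P(south | comp) = 0.20
  f_2 = P(south | comp) = 0.16
  f_3 = P(south | comp) = 0.45
Prior × likelihood for each component:
  π_1·f_1 = 0.27 × 0.2 = 0.054
  π_2·f_2 = 0.35 × 0.16 = 0.056
  π_3·f_3 = 0.38 × 0.45 = 0.171
Sum: 0.054 + 0.056 + 0.171 = 0.281
P(Group 3 | the observation) = 0.171 / 0.281 ≈ 0.6085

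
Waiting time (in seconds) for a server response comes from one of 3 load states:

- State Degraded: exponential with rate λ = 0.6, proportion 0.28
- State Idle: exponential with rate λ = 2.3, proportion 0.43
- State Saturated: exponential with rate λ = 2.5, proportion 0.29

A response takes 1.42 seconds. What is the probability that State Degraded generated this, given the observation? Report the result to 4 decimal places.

Apply Bayes' rule: the posterior for each component is proportional to its prior times its likelihood at x.
Component likelihoods at x = 1.42 seconds:
  p_Degraded = 0.6·e^(−0.6·1.42) = 0.6·e^(−0.8520) = 0.255937
  p_Idle = 2.3·e^(−2.3·1.42) = 2.3·e^(−3.2660) = 0.0877651
  p_Saturated = 2.5·e^(−2.5·1.42) = 2.5·e^(−3.5500) = 0.0718116
Prior × likelihood for each component:
  π_Degraded·p_Degraded = 0.28 × 0.255937 = 0.0716622
  π_Idle·p_Idle = 0.43 × 0.0877651 = 0.037739
  π_Saturated·p_Saturated = 0.29 × 0.0718116 = 0.0208254
Marginal: 0.0716622 + 0.037739 + 0.0208254 = 0.130227
Responsibility of State Degraded: 0.0716622 / 0.130227 ≈ 0.5503

0.5503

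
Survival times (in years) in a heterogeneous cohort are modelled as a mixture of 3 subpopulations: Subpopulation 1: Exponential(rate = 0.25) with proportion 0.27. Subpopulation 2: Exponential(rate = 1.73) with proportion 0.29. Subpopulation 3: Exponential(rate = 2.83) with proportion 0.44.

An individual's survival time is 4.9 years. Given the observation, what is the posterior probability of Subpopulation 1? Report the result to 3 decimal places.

By Bayes' theorem, P(k | x) = π_k f_k(x) / Σ_j π_j f_j(x).
Component likelihoods at x = 4.9 years:
  L_1 = 0.0734394
  L_2 = 0.00036019
  L_3 = 2.68797e-06
Prior × likelihood for each component:
  π_1·L_1 = 0.27 × 0.0734394 = 0.0198286
  π_2·L_2 = 0.29 × 0.00036019 = 0.000104455
  π_3·L_3 = 0.44 × 2.68797e-06 = 1.18271e-06
Sum: 0.0198286 + 0.000104455 + 1.18271e-06 = 0.0199343
P(Subpopulation 1 | data) ≈ 0.995

0.995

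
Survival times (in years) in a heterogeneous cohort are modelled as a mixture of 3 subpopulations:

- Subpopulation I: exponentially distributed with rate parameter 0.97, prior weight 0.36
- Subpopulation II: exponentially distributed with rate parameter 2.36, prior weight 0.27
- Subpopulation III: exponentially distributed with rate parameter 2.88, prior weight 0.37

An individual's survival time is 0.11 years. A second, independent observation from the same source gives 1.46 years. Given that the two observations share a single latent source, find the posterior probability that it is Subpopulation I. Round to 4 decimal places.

0.5122

By Bayes' theorem, P(k | x) = w_k f_k(x) / Σ_j w_j f_j(x).
Since both observations come from the same component, the likelihood for component k is f_k(x₁)·f_k(x₂).
  f_I = [0.97·e^(−0.97·0.11) = 0.97·e^(−0.1067) = 0.871831] × [0.235355] = 0.20519
  f_II = [2.36·e^(−2.36·0.11) = 2.36·e^(−0.2596) = 1.82041] × [0.0752501] = 0.136986
  f_III = [2.88·e^(−2.88·0.11) = 2.88·e^(−0.3168) = 2.09801] × [0.0429805] = 0.0901735
Weight by the priors:
  w_I·f_I = 0.36 × 0.20519 = 0.0738684
  w_II·f_II = 0.27 × 0.136986 = 0.0369862
  w_III·f_III = 0.37 × 0.0901735 = 0.0333642
Marginal: 0.0738684 + 0.0369862 + 0.0333642 = 0.144219
P(Subpopulation I | x₁,x₂) = 0.0738684 / 0.144219 ≈ 0.5122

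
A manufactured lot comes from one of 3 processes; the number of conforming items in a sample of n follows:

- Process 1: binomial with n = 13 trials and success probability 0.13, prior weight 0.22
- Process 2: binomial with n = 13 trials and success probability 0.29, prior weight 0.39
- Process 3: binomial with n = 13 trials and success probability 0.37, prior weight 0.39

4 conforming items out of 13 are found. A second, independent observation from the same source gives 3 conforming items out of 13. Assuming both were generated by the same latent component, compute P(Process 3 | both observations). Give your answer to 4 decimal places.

0.3409

The responsibility of component k is π_k f_k(x) divided by Σ_j π_j f_j(x).
Since both observations come from the same component, the likelihood for component k is f_k(x₁)·f_k(x₂).
  f_1 = [C(13,4)·0.13^4·0.87^9 = 715·0.00028561·0.285544 = 0.0583113] × [0.156095] = 0.00910209
  f_2 = [C(13,4)·0.29^4·0.71^9 = 715·0.00707281·0.0458485 = 0.231859] × [0.227062] = 0.0526462
  f_3 = [C(13,4)·0.37^4·0.63^9 = 715·0.0187416·0.0156338 = 0.209497] × [0.142684] = 0.029892
Weight by the priors:
  π_1·f_1 = 0.22 × 0.00910209 = 0.00200246
  π_2·f_2 = 0.39 × 0.0526462 = 0.020532
  π_3·f_3 = 0.39 × 0.029892 = 0.0116579
Sum: 0.00200246 + 0.020532 + 0.0116579 = 0.0341923
P(Process 3 | data) ≈ 0.3409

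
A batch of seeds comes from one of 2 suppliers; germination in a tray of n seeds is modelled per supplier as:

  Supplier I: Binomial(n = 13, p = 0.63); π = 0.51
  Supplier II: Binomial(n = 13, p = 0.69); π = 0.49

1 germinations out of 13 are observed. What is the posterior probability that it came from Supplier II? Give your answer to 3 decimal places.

Apply Bayes' rule: the posterior for each component is proportional to its prior times its likelihood at x.
Binomial probabilities:
  f_I = 5.39144e-05
  f_II = 7.06534e-06
Prior × likelihood for each component:
  π_I·f_I = 0.51 × 5.39144e-05 = 2.74963e-05
  π_II·f_II = 0.49 × 7.06534e-06 = 3.46201e-06
Sum: 2.74963e-05 + 3.46201e-06 = 3.09583e-05
Responsibility of Supplier II: 3.46201e-06 / 3.09583e-05 ≈ 0.112

0.112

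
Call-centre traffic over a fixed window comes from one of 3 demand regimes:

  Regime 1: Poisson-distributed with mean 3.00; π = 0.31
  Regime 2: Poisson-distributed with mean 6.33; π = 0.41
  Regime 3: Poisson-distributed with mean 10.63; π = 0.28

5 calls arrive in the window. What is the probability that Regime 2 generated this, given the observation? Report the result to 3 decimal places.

0.614

Posterior ∝ prior × likelihood, so P(k | x) ∝ w_k f_k(x); normalise over all components.
Component likelihoods at x = 5 calls:
  L_1 = e^(−3.00)·3.00^5/5! = 0.100819
  L_2 = e^(−6.33)·6.33^5/5! = 0.150922
  L_3 = e^(−10.63)·10.63^5/5! = 0.0273486
Multiply by the mixture weights:
  w_1·L_1 = 0.31 × 0.100819 = 0.0312538
  w_2·L_2 = 0.41 × 0.150922 = 0.0618781
  w_3·L_3 = 0.28 × 0.0273486 = 0.0076576
Denominator: 0.0312538 + 0.0618781 + 0.0076576 = 0.10079
Responsibility of Regime 2: 0.0618781 / 0.10079 ≈ 0.614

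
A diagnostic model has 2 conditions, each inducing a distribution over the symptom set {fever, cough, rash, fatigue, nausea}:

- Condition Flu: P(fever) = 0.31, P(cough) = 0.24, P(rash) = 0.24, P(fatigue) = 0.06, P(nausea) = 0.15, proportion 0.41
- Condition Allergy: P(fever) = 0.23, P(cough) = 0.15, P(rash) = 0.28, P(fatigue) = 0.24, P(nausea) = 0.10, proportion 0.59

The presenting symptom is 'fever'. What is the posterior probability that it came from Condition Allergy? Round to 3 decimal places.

Apply Bayes' rule: the posterior for each component is proportional to its prior times its likelihood at x.
Component likelihoods at x = 'fever':
  L_Flu = P(fever | comp) = 0.31
  L_Allergy = P(fever | comp) = 0.23
Multiply by the mixture weights:
  w_Flu·L_Flu = 0.41 × 0.31 = 0.1271
  w_Allergy·L_Allergy = 0.59 × 0.23 = 0.1357
Normaliser: 0.1271 + 0.1357 = 0.2628
So the posterior for Condition Allergy is 0.1357 / 0.2628 ≈ 0.516.

0.516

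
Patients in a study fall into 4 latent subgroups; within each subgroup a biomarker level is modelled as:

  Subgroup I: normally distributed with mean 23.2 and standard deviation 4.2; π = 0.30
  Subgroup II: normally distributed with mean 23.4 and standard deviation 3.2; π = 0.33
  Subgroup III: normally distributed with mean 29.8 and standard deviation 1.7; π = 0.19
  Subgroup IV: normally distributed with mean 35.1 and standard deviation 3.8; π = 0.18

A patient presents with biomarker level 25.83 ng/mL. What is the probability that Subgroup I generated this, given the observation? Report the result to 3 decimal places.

Posterior ∝ prior × likelihood, so P(k | x) ∝ w_k f_k(x); normalise over all components.
Evaluate each component's likelihood at the observed value:
  p_I = (1/(4.2·√(2π)))·exp(−(25.83−23.2)²/(2·4.2²)) = 0.094986·exp(-0.19606) = 0.0780754
  p_II = (1/(3.2·√(2π)))·exp(−(25.83−23.4)²/(2·3.2²)) = 0.124669·exp(-0.28833) = 0.093442
  p_III = (1/(1.7·√(2π)))·exp(−(25.83−29.8)²/(2·1.7²)) = 0.234672·exp(-2.72680) = 0.0153542
  p_IV = (1/(3.8·√(2π)))·exp(−(25.83−35.1)²/(2·3.8²)) = 0.104985·exp(-2.97552) = 0.00535644
Weight by the priors:
  w_I·p_I = 0.30 × 0.0780754 = 0.0234226
  w_II·p_II = 0.33 × 0.093442 = 0.0308359
  w_III·p_III = 0.19 × 0.0153542 = 0.0029173
  w_IV·p_IV = 0.18 × 0.00535644 = 0.000964159
Evidence: 0.0234226 + 0.0308359 + 0.0029173 + 0.000964159 = 0.0581399
P(Subgroup I | 25.83 ng/mL) = 0.0234226 / 0.0581399 ≈ 0.403

0.403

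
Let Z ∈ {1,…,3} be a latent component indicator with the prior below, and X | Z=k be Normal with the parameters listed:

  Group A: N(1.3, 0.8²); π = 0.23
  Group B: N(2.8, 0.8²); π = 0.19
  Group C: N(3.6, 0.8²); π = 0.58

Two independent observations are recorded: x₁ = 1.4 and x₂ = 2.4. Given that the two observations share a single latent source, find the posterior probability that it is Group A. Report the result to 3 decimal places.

P(component k | x) = π_k·f_k(x) / marginal(x), where marginal(x) = Σ_j π_j·f_j(x).
Since both observations come from the same component, the likelihood for component k is f_k(x₁)·f_k(x₂).
  L_A = [(1/(0.8·√(2π)))·exp(−(1.4−1.3)²/(2·0.8²)) = 0.498678·exp(-0.00781) = 0.494797] × [0.193765] = 0.0958745
  L_B = [(1/(0.8·√(2π)))·exp(−(1.4−2.8)²/(2·0.8²)) = 0.498678·exp(-1.53125) = 0.107847] × [0.440082] = 0.0474613
  L_C = [(1/(0.8·√(2π)))·exp(−(1.4−3.6)²/(2·0.8²)) = 0.498678·exp(-3.78125) = 0.011367] × [0.161897] = 0.00184028
Unnormalised posteriors:
  π_A·L_A = 0.23 × 0.0958745 = 0.0220511
  π_B·L_B = 0.19 × 0.0474613 = 0.00901765
  π_C·L_C = 0.58 × 0.00184028 = 0.00106736
Sum: 0.0220511 + 0.00901765 + 0.00106736 = 0.0321362
P(Group A | data) = 0.0220511 / 0.0321362 ≈ 0.686

0.686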